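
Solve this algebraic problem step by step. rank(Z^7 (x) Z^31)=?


rank(M(x)N) = rank(M)*rank(N)
7*31 = 217


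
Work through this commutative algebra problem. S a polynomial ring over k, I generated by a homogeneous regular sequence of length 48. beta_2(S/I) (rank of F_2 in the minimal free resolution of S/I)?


Regular sequence => Koszul complex is the minimal free resolution.
Syz_1 minimally generated by Koszul relations f_i*e_j - f_j*e_i (i<j): mu(Syz_1) = beta_2 = C(m,2) = m(m-1)/2
m=48
48*47/2 = 1128


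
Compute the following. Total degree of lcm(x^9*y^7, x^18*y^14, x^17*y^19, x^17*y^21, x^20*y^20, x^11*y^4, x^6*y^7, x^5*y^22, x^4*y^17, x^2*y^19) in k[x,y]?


lcm = componentwise max:
x: max(9,18,17,17,20,11,6,5,4,2)=20
y: max(7,14,19,21,20,4,7,22,17,19)=22
Total=20+22=42


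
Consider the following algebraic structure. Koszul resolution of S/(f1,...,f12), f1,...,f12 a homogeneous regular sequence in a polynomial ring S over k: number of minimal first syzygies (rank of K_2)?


Regular sequence => Koszul complex is the minimal free resolution.
Syz_1 minimally generated by Koszul relations f_i*e_j - f_j*e_i (i<j): mu(Syz_1) = beta_2 = C(m,2) = m(m-1)/2
m=12
12*11/2 = 66


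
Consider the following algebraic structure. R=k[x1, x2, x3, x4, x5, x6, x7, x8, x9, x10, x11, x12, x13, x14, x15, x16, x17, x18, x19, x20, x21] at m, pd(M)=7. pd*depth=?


pd+depth=21
depth=21-7=14
pd*depth=7*14=98


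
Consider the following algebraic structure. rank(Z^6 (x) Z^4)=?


rank(M(x)N) = rank(M)*rank(N)
6*4 = 24


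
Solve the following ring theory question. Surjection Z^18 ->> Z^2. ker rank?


rank(ker) = 18-2 = 16


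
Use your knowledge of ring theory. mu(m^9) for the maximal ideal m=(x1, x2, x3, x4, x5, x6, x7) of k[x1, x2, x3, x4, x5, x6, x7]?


Graded Nakayama: mu(m^d) = dim_k (m^d/m^(d+1)) = #degree-9 monomials in 7 vars
C(n+d-1,d)=C(15,9)=5005


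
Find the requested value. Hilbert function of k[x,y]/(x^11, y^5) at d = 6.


k[x,y], I = (x^11, y^5), d = 6
Need i < 11 and d-i < 5.
Range: 2 <= i <= 6.
H(6) = 5


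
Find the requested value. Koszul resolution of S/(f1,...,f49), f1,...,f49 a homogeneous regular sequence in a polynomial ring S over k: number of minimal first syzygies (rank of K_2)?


Regular sequence => Koszul complex is the minimal free resolution.
Syz_1 minimally generated by Koszul relations f_i*e_j - f_j*e_i (i<j): mu(Syz_1) = beta_2 = C(m,2) = m(m-1)/2
m=49
49*48/2 = 1176


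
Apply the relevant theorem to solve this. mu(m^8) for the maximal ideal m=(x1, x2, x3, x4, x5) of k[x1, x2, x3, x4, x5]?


Graded Nakayama: mu(m^d) = dim_k (m^d/m^(d+1)) = #degree-8 monomials in 5 vars
C(n+d-1,d)=C(12,8)=495


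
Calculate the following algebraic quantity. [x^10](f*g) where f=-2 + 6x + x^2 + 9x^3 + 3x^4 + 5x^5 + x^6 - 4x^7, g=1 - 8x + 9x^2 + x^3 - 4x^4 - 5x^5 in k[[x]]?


[x^10] = sum a_i*b_j, i+j=10
  5*-5=-25
  1*-4=-4
  -4*1=-4
Sum=-33


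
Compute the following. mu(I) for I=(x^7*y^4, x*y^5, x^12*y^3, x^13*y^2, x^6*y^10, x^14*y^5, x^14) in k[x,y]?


Remove redundant (divisible by others).
x^14*y^5 redundant.
x^6*y^10 redundant.
Min: x^14, x^13*y^2, x^12*y^3, x^7*y^4, x*y^5
Count=5


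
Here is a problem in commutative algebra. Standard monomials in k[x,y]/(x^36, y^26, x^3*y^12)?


k[x,y]/I, I = (x^36, y^26, x^3*y^12)
Rect: 36x26=936. Corner: (36-3)x(26-12)=462.
dim = 936-462 = 474


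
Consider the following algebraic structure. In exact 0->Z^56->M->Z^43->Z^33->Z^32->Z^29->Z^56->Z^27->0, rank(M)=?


Alt sum=0:
(-1)^0*56 + (-1)^1*? + (-1)^2*43 + (-1)^3*33 + (-1)^4*32 + (-1)^5*29 + (-1)^6*56 + (-1)^7*27=0
rank(M)=98


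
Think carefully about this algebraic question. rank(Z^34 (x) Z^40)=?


rank(M(x)N) = rank(M)*rank(N)
34*40 = 1360


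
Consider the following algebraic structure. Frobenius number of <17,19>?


gcd(17,19)=1 => F=ab-a-b=17*19-17-19=323-36=287


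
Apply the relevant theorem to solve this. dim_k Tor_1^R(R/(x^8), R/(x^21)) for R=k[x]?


Tor_1(R/I,R/J)=(I cap J)/IJ=(x^21)/(x^29)
dim=29-21=min(8,21)=8


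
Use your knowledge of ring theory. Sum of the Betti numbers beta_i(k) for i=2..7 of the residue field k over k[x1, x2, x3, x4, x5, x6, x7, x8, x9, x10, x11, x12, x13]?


Koszul resolution: beta_i(k)=C(n,i), n=13
C(13,2)=78, C(13,3)=286, C(13,4)=715, C(13,5)=1287, C(13,6)=1716, C(13,7)=1716
Sum=5798


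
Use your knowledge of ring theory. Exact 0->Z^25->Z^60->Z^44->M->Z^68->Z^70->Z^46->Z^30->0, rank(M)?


Alt sum=0:
(-1)^0*25 + (-1)^1*60 + (-1)^2*44 + (-1)^3*? + (-1)^4*68 + (-1)^5*70 + (-1)^6*46 + (-1)^7*30=0
rank(M)=23


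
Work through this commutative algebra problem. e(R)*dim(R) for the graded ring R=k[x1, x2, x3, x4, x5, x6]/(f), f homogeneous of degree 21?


e(R)=deg(f)=21, dim(R)=6-1=5
e*dim=21*5=105


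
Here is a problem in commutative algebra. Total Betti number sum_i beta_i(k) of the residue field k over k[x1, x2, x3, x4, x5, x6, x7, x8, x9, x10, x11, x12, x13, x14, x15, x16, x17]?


Koszul resolution: beta_i(k)=C(n,i), n=17
sum_i C(17,i) = 2^17 = 131072


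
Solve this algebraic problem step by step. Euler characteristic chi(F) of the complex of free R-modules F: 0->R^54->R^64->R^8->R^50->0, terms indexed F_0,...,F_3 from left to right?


chi = sum (-1)^i * rank:
(-1)^0*54=54
(-1)^1*64=-64
(-1)^2*8=8
(-1)^3*50=-50
chi=-52


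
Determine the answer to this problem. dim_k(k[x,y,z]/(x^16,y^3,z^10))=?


Basis: x^iy^jz^k, i<16,j<3,k<10
16*3*10=480


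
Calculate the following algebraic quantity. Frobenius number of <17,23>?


gcd(17,23)=1 => F=ab-a-b=17*23-17-23=391-40=351


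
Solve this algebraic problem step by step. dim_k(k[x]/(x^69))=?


Basis: 1,x,...,x^68
dim=69


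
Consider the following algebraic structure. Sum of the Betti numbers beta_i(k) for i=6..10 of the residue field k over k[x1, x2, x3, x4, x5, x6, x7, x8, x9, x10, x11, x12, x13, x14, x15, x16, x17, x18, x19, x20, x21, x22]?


Koszul resolution: beta_i(k)=C(n,i), n=22
C(22,6)=74613, C(22,7)=170544, C(22,8)=319770, C(22,9)=497420, C(22,10)=646646
Sum=1708993


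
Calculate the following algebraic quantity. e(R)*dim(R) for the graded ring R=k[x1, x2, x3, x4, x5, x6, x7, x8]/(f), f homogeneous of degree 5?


e(R)=deg(f)=5, dim(R)=8-1=7
e*dim=5*7=35


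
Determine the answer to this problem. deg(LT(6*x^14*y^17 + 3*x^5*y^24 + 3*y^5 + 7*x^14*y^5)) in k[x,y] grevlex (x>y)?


LT: 6*x^14*y^17
deg_x=14, deg_y=17
Total=14+17=31


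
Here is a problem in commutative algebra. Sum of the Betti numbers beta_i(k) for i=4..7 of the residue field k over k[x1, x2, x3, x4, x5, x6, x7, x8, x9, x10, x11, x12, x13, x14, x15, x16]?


Koszul resolution: beta_i(k)=C(n,i), n=16
C(16,4)=1820, C(16,5)=4368, C(16,6)=8008, C(16,7)=11440
Sum=25636


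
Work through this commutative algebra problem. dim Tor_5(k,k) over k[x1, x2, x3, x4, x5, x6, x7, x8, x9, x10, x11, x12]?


Koszul: C(n,i)=C(12,5)=792


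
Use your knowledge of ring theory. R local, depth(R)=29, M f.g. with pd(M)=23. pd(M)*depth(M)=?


pd+depth=29
depth=29-23=6
pd*depth=23*6=138


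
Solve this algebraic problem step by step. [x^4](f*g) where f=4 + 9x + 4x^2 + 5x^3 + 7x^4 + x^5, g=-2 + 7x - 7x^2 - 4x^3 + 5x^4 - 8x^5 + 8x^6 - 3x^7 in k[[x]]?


[x^4] = sum a_i*b_j, i+j=4
  4*5=20
  9*-4=-36
  4*-7=-28
  5*7=35
  7*-2=-14
Sum=-23


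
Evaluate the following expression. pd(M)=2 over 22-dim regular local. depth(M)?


pd+depth=depth(R)=22
depth=22-2=20


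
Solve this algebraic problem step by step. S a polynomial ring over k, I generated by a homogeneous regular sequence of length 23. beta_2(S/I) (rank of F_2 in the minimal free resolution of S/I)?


Regular sequence => Koszul complex is the minimal free resolution.
Syz_1 minimally generated by Koszul relations f_i*e_j - f_j*e_i (i<j): mu(Syz_1) = beta_2 = C(m,2) = m(m-1)/2
m=23
23*22/2 = 253


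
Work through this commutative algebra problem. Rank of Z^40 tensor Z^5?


rank(M(x)N) = rank(M)*rank(N)
40*5 = 200


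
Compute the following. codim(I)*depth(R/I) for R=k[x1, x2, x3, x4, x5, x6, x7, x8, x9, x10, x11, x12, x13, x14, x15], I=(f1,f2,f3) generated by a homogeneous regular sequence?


codim=3, depth=dim(R/I)=15-3=12
Product=3*12=36


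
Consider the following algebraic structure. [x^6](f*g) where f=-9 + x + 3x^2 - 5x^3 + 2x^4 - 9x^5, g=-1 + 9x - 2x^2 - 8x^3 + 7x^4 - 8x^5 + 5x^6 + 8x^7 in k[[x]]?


[x^6] = sum a_i*b_j, i+j=6
  -9*5=-45
  1*-8=-8
  3*7=21
  -5*-8=40
  2*-2=-4
  -9*9=-81
Sum=-77


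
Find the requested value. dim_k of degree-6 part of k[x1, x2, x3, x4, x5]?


C(d+n-1,n-1)=C(10,4)=210


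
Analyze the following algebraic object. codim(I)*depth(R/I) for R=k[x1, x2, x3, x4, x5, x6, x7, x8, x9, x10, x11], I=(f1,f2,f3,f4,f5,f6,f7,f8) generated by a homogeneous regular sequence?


codim=8, depth=dim(R/I)=11-8=3
Product=8*3=24


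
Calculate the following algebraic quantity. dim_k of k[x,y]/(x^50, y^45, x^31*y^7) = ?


k[x,y]/I, I = (x^50, y^45, x^31*y^7)
Rect: 50x45=2250. Corner: (50-31)x(45-7)=722.
dim = 2250-722 = 1528


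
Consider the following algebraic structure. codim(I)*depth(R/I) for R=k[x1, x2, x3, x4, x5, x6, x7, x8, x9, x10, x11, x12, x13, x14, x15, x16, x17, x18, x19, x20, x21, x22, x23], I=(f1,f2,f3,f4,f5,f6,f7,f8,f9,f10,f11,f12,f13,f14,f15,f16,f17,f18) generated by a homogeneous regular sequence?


codim=18, depth=dim(R/I)=23-18=5
Product=18*5=90


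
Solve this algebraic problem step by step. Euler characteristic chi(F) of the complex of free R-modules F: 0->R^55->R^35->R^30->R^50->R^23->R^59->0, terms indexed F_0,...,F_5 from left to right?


chi = sum (-1)^i * rank:
(-1)^0*55=55
(-1)^1*35=-35
(-1)^2*30=30
(-1)^3*50=-50
(-1)^4*23=23
(-1)^5*59=-59
chi=-36


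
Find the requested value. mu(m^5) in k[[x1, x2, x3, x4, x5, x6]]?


C(n+d-1,d)=C(10,5)=252


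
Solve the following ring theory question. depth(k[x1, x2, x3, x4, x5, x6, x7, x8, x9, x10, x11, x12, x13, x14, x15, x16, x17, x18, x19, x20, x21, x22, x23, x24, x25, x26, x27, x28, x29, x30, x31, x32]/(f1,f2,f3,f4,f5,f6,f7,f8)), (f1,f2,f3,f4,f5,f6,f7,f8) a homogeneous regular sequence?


depth(R)=32
depth(R/I)=32-8=24


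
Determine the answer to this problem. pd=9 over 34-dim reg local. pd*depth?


pd+depth=34
depth=34-9=25
pd*depth=9*25=225


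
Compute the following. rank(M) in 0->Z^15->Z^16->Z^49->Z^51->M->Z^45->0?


Alt sum=0:
(-1)^0*15 + (-1)^1*16 + (-1)^2*49 + (-1)^3*51 + (-1)^4*? + (-1)^5*45=0
rank(M)=48


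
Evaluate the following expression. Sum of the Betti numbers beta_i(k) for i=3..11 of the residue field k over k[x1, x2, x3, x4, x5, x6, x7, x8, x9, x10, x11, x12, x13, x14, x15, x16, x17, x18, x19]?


Koszul resolution: beta_i(k)=C(n,i), n=19
C(19,3)=969, C(19,4)=3876, C(19,5)=11628, C(19,6)=27132, C(19,7)=50388, C(19,8)=75582, C(19,9)=92378, C(19,10)=92378, C(19,11)=75582
Sum=429913


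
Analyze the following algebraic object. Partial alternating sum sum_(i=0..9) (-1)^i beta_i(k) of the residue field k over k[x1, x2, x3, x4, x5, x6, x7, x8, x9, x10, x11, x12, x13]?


Koszul resolution: beta_i(k)=C(n,i), n=13
sum_(i=0..p) (-1)^i C(n,i) = (-1)^p C(n-1,p)
(-1)^9*C(12,9) = (-1)^9*220 = -220


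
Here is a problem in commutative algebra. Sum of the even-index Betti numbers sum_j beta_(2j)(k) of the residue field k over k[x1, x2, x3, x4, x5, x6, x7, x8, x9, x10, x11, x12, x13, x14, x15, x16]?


Koszul resolution: beta_i(k)=C(n,i), n=16
sum_even C(16,i) = 2^(n-1) = 2^15 = 32768


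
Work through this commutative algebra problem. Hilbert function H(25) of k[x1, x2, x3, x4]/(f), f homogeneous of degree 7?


C(28,3)-C(21,3)=3276-1330=1946


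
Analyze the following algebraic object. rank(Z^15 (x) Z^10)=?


rank(M(x)N) = rank(M)*rank(N)
15*10 = 150


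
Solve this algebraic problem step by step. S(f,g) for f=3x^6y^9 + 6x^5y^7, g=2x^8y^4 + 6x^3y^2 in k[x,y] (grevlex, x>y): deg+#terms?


LT(f)=3x^6y^9, LT(g)=2x^8y^4
lcm(LM)=x^8y^9
S(f,g) (scaled by 6 to clear denominators) = 2x^2*f - 3y^5*g = 12x^7y^7 - 18x^3y^7
2 terms, deg 14.
14+2=16


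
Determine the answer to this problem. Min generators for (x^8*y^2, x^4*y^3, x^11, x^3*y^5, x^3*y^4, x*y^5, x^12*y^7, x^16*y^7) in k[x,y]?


Remove redundant (divisible by others).
x^3*y^5 redundant.
x^12*y^7 redundant.
x^16*y^7 redundant.
Min: x^11, x^8*y^2, x^4*y^3, x^3*y^4, x*y^5
Count=5


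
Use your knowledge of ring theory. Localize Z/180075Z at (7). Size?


7-primary part: 180075=7^4*75
Size=7^4=2401


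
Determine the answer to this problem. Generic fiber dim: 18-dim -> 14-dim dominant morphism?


dim(fiber)=dim(X)-dim(Y)=18-14=4


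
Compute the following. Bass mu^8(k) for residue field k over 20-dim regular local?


C(n,i)=C(20,8)=125970


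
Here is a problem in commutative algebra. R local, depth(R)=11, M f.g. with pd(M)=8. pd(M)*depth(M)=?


pd+depth=11
depth=11-8=3
pd*depth=8*3=24


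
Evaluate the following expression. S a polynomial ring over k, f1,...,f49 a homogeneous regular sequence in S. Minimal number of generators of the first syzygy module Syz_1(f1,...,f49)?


Regular sequence => Koszul complex is the minimal free resolution.
Syz_1 minimally generated by Koszul relations f_i*e_j - f_j*e_i (i<j): mu(Syz_1) = beta_2 = C(m,2) = m(m-1)/2
m=49
49*48/2 = 1176


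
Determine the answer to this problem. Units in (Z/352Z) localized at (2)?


Local ring = Z/32Z.
phi(32) = 2^4*(2-1) = 16


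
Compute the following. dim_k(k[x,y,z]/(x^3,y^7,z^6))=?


Basis: x^iy^jz^k, i<3,j<7,k<6
3*7*6=126


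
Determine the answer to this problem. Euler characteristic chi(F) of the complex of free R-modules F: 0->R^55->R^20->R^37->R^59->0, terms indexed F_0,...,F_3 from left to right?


chi = sum (-1)^i * rank:
(-1)^0*55=55
(-1)^1*20=-20
(-1)^2*37=37
(-1)^3*59=-59
chi=13


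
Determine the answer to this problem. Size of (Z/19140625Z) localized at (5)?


5-primary part: 19140625=5^8*49
Size=5^8=390625


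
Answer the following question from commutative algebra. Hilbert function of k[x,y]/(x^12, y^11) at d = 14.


k[x,y], I = (x^12, y^11), d = 14
Need i < 12 and d-i < 11.
Range: 4 <= i <= 11.
H(14) = 8


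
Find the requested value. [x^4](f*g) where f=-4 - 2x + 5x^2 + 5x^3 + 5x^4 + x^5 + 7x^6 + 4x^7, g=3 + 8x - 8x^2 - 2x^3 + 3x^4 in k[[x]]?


[x^4] = sum a_i*b_j, i+j=4
  -4*3=-12
  -2*-2=4
  5*-8=-40
  5*8=40
  5*3=15
Sum=7


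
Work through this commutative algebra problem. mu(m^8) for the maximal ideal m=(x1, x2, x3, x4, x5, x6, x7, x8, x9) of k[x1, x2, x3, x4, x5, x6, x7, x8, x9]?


Graded Nakayama: mu(m^d) = dim_k (m^d/m^(d+1)) = #degree-8 monomials in 9 vars
C(n+d-1,d)=C(16,8)=12870


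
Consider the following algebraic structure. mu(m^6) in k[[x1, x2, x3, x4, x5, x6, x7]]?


C(n+d-1,d)=C(12,6)=924


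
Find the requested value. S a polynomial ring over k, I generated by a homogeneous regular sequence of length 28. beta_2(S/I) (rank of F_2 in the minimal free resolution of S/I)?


Regular sequence => Koszul complex is the minimal free resolution.
Syz_1 minimally generated by Koszul relations f_i*e_j - f_j*e_i (i<j): mu(Syz_1) = beta_2 = C(m,2) = m(m-1)/2
m=28
28*27/2 = 378


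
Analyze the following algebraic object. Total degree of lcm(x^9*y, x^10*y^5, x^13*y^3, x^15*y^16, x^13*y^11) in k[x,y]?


lcm = componentwise max:
x: max(9,10,13,15,13)=15
y: max(1,5,3,16,11)=16
Total=15+16=31


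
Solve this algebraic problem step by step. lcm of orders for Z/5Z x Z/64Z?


Exponent = lcm of the cyclic orders; pairwise coprime => product.
5^1*2^6=5*64=320


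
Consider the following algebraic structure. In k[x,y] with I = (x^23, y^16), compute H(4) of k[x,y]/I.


k[x,y], I = (x^23, y^16), d = 4
Need i < 23 and d-i < 16.
Range: 0 <= i <= 4.
H(4) = 5


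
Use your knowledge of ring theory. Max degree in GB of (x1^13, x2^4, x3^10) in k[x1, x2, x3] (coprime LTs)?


Pure powers, coprime LTs => already GB.
Degrees: 13, 4, 10
Max=13


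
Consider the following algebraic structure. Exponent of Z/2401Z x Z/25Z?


Exponent = lcm of the cyclic orders; pairwise coprime => product.
7^4*5^2=2401*25=60025


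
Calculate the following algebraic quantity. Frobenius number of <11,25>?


gcd(11,25)=1 => F=ab-a-b=11*25-11-25=275-36=239


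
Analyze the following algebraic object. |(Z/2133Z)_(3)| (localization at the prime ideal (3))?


3-primary part: 2133=3^3*79
Size=3^3=27


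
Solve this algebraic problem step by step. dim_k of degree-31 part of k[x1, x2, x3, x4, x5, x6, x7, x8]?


C(d+n-1,n-1)=C(38,7)=12620256


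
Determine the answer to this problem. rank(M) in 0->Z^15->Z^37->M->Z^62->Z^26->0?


Alt sum=0:
(-1)^0*15 + (-1)^1*37 + (-1)^2*? + (-1)^3*62 + (-1)^4*26=0
rank(M)=58


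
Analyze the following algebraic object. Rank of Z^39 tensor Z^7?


rank(M(x)N) = rank(M)*rank(N)
39*7 = 273


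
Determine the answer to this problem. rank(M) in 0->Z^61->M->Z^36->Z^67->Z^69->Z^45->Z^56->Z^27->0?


Alt sum=0:
(-1)^0*61 + (-1)^1*? + (-1)^2*36 + (-1)^3*67 + (-1)^4*69 + (-1)^5*45 + (-1)^6*56 + (-1)^7*27=0
rank(M)=83


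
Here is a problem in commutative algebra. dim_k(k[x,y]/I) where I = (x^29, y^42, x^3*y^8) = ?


k[x,y]/I, I = (x^29, y^42, x^3*y^8)
Rect: 29x42=1218. Corner: (29-3)x(42-8)=884.
dim = 1218-884 = 334


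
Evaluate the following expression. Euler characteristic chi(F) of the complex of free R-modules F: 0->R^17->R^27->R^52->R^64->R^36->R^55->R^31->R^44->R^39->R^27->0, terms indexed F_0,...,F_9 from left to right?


chi = sum (-1)^i * rank:
(-1)^0*17=17
(-1)^1*27=-27
(-1)^2*52=52
(-1)^3*64=-64
(-1)^4*36=36
(-1)^5*55=-55
(-1)^6*31=31
(-1)^7*44=-44
(-1)^8*39=39
(-1)^9*27=-27
chi=-42


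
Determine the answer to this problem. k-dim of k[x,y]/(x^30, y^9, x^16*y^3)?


k[x,y]/I, I = (x^30, y^9, x^16*y^3)
Rect: 30x9=270. Corner: (30-16)x(9-3)=84.
dim = 270-84 = 186


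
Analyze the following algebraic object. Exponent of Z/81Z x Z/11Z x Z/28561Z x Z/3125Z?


Exponent = lcm of the cyclic orders; pairwise coprime => product.
3^4*11^1*13^4*5^5=81*11*28561*3125=79524534375


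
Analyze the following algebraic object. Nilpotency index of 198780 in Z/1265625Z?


198780^k mod 1265625:
k=1: 198780
k=2: 675900
k=3: 448875
k=4: 810000
k=5: 253125
k=6: 0
First zero at k = 6


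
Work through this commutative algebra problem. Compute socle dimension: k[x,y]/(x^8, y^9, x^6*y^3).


Socle = ann(m) = span of standard monomials u with x*u, y*u in I (staircase corners).
Minimal generators: x^8, x^6*y^3, y^9
Corners: x^5y^8, x^7y^2
Socle dim=2


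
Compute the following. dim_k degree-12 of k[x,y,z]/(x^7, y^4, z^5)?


Need i<7, j<4, k<5 with i+j+k=12.
For each i, j ranges over max(0,12-i-4)..min(3,12-i):
  i=0: j in [8,3] -> 0
  i=1: j in [7,3] -> 0
  i=2: j in [6,3] -> 0
  i=3: j in [5,3] -> 0
  i=4: j in [4,3] -> 0
  i=5: j in [3,3] -> 1
  i=6: j in [2,3] -> 2
H(12) = 0+0+0+0+0+1+2 = 3


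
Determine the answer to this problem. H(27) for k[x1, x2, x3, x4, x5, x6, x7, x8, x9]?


C(d+n-1,n-1)=C(35,8)=23535820


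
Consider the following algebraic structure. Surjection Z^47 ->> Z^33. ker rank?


rank(ker) = 47-33 = 14


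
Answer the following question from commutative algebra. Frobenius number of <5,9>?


gcd(5,9)=1 => F=ab-a-b=5*9-5-9=45-14=31


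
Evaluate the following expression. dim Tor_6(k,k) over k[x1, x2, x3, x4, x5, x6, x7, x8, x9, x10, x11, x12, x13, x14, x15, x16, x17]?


Koszul: C(n,i)=C(17,6)=12376


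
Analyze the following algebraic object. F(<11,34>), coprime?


gcd(11,34)=1 => F=ab-a-b=11*34-11-34=374-45=329


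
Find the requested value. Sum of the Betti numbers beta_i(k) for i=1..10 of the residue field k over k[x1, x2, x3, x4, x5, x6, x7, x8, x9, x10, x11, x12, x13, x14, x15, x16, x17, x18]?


Koszul resolution: beta_i(k)=C(n,i), n=18
C(18,1)=18, C(18,2)=153, C(18,3)=816, C(18,4)=3060, C(18,5)=8568, C(18,6)=18564, C(18,7)=31824, C(18,8)=43758, C(18,9)=48620, C(18,10)=43758
Sum=199139


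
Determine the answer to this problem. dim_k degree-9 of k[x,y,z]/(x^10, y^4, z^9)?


Need i<10, j<4, k<9 with i+j+k=9.
For each i, j ranges over max(0,9-i-8)..min(3,9-i):
  i=0: j in [1,3] -> 3
  i=1: j in [0,3] -> 4
  i=2: j in [0,3] -> 4
  i=3: j in [0,3] -> 4
  i=4: j in [0,3] -> 4
  i=5: j in [0,3] -> 4
  i=6: j in [0,3] -> 4
  i=7: j in [0,2] -> 3
  i=8: j in [0,1] -> 2
  i=9: j in [0,0] -> 1
H(9) = 3+4+4+4+4+4+4+3+2+1 = 33


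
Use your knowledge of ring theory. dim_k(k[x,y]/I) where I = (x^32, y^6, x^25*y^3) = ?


k[x,y]/I, I = (x^32, y^6, x^25*y^3)
Rect: 32x6=192. Corner: (32-25)x(6-3)=21.
dim = 192-21 = 171


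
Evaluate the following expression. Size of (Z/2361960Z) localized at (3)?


3-primary part: 2361960=3^10*40
Size=3^10=59049


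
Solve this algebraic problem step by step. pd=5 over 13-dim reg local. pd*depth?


pd+depth=13
depth=13-5=8
pd*depth=5*8=40


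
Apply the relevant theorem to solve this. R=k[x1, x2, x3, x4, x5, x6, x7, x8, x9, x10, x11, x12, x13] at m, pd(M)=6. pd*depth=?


pd+depth=13
depth=13-6=7
pd*depth=6*7=42


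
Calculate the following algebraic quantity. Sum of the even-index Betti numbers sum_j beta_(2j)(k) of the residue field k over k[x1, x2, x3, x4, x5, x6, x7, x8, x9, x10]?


Koszul resolution: beta_i(k)=C(n,i), n=10
sum_even C(10,i) = 2^(n-1) = 2^9 = 512


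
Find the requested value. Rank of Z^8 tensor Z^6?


rank(M(x)N) = rank(M)*rank(N)
8*6 = 48


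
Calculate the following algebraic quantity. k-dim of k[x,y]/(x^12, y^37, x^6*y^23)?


k[x,y]/I, I = (x^12, y^37, x^6*y^23)
Rect: 12x37=444. Corner: (12-6)x(37-23)=84.
dim = 444-84 = 360


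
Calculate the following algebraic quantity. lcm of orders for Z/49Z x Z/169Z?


Exponent = lcm of the cyclic orders; pairwise coprime => product.
7^2*13^2=49*169=8281


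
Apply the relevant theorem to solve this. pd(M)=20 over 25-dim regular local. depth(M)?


pd+depth=depth(R)=25
depth=25-20=5


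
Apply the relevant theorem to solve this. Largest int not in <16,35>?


gcd(16,35)=1 => F=ab-a-b=16*35-16-35=560-51=509


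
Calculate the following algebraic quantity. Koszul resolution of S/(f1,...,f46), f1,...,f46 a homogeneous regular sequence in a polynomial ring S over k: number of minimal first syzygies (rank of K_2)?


Regular sequence => Koszul complex is the minimal free resolution.
Syz_1 minimally generated by Koszul relations f_i*e_j - f_j*e_i (i<j): mu(Syz_1) = beta_2 = C(m,2) = m(m-1)/2
m=46
46*45/2 = 1035


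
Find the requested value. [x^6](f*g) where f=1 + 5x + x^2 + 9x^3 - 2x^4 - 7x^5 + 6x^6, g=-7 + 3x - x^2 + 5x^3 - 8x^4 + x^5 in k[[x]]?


[x^6] = sum a_i*b_j, i+j=6
  5*1=5
  1*-8=-8
  9*5=45
  -2*-1=2
  -7*3=-21
  6*-7=-42
Sum=-19


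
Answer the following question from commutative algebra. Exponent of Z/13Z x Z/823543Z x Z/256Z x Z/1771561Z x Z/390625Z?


Exponent = lcm of the cyclic orders; pairwise coprime => product.
13^1*7^7*2^8*11^6*5^8=13*823543*256*1771561*390625=1896643658809900000000


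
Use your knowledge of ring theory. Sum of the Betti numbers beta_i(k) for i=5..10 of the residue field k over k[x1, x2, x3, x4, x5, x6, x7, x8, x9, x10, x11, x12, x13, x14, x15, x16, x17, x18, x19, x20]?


Koszul resolution: beta_i(k)=C(n,i), n=20
C(20,5)=15504, C(20,6)=38760, C(20,7)=77520, C(20,8)=125970, C(20,9)=167960, C(20,10)=184756
Sum=610470


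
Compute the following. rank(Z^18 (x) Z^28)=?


rank(M(x)N) = rank(M)*rank(N)
18*28 = 504


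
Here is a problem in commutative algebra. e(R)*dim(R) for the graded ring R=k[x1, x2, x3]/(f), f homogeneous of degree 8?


e(R)=deg(f)=8, dim(R)=3-1=2
e*dim=8*2=16


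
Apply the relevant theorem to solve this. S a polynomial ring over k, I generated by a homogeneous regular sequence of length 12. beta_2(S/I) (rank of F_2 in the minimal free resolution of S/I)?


Regular sequence => Koszul complex is the minimal free resolution.
Syz_1 minimally generated by Koszul relations f_i*e_j - f_j*e_i (i<j): mu(Syz_1) = beta_2 = C(m,2) = m(m-1)/2
m=12
12*11/2 = 66


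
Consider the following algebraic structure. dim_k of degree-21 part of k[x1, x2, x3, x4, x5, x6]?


C(d+n-1,n-1)=C(26,5)=65780


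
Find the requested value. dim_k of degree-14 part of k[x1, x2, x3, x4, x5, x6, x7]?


C(d+n-1,n-1)=C(20,6)=38760


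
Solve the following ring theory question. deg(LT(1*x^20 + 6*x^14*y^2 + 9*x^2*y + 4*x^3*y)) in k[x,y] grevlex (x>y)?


LT: 1*x^20
deg_x=20, deg_y=0
Total=20+0=20


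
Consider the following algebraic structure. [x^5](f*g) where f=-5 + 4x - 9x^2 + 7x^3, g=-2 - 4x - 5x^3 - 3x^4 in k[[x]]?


[x^5] = sum a_i*b_j, i+j=5
  4*-3=-12
  -9*-5=45
Sum=33


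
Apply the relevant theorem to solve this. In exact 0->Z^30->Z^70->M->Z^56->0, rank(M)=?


Alt sum=0:
(-1)^0*30 + (-1)^1*70 + (-1)^2*? + (-1)^3*56=0
rank(M)=96


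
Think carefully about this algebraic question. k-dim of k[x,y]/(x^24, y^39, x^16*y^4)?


k[x,y]/I, I = (x^24, y^39, x^16*y^4)
Rect: 24x39=936. Corner: (24-16)x(39-4)=280.
dim = 936-280 = 656


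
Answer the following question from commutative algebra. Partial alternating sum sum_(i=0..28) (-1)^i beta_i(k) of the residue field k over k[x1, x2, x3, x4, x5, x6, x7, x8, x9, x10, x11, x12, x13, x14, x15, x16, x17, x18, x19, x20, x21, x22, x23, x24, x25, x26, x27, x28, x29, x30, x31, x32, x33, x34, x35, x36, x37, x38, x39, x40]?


Koszul resolution: beta_i(k)=C(n,i), n=40
sum_(i=0..p) (-1)^i C(n,i) = (-1)^p C(n-1,p)
(-1)^28*C(39,28) = (-1)^28*1676056044 = 1676056044


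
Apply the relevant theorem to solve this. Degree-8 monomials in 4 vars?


C(d+n-1,n-1)=C(11,3)=165


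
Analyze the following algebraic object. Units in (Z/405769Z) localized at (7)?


Local ring = Z/2401Z.
phi(2401) = 7^3*(7-1) = 2058


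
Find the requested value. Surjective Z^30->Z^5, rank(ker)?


rank(ker) = 30-5 = 25


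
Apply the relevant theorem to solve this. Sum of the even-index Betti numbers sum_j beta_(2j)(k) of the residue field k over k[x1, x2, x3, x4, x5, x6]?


Koszul resolution: beta_i(k)=C(n,i), n=6
sum_even C(6,i) = 2^(n-1) = 2^5 = 32


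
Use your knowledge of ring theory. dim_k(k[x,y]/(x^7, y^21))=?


Basis: x^i*y^j, i<7, j<21
7*21=147


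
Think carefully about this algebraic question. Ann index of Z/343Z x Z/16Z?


Exponent = lcm of the cyclic orders; pairwise coprime => product.
7^3*2^4=343*16=5488


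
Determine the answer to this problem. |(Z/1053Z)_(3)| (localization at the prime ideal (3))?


3-primary part: 1053=3^4*13
Size=3^4=81


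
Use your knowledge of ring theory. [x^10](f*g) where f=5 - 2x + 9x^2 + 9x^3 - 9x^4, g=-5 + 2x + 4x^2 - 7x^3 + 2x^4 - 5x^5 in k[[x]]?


[x^10] = sum a_i*b_j, i+j=10
Sum=0


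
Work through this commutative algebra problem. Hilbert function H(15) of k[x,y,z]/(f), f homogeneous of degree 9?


C(17,2)-C(8,2)=136-28=108


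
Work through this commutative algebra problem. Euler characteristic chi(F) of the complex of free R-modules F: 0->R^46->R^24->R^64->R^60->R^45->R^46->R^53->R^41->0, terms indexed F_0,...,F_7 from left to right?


chi = sum (-1)^i * rank:
(-1)^0*46=46
(-1)^1*24=-24
(-1)^2*64=64
(-1)^3*60=-60
(-1)^4*45=45
(-1)^5*46=-46
(-1)^6*53=53
(-1)^7*41=-41
chi=37


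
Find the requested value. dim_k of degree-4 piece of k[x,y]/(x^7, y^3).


k[x,y], I = (x^7, y^3), d = 4
Need i < 7 and d-i < 3.
Range: 2 <= i <= 4.
H(4) = 3


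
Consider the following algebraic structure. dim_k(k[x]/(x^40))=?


Basis: 1,x,...,x^39
dim=40


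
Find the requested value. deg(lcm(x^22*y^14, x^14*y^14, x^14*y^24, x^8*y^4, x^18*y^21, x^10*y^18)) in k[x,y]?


lcm = componentwise max:
x: max(22,14,14,8,18,10)=22
y: max(14,14,24,4,21,18)=24
Total=22+24=46


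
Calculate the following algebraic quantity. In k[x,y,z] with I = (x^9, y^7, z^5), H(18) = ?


Need i<9, j<7, k<5 with i+j+k=18.
For each i, j ranges over max(0,18-i-4)..min(6,18-i):
  i=0: j in [14,6] -> 0
  i=1: j in [13,6] -> 0
  i=2: j in [12,6] -> 0
  i=3: j in [11,6] -> 0
  i=4: j in [10,6] -> 0
  i=5: j in [9,6] -> 0
  i=6: j in [8,6] -> 0
  i=7: j in [7,6] -> 0
  i=8: j in [6,6] -> 1
H(18) = 0+0+0+0+0+0+0+0+1 = 1


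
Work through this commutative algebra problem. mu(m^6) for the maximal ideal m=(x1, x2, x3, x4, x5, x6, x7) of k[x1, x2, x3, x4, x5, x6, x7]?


Graded Nakayama: mu(m^d) = dim_k (m^d/m^(d+1)) = #degree-6 monomials in 7 vars
C(n+d-1,d)=C(12,6)=924


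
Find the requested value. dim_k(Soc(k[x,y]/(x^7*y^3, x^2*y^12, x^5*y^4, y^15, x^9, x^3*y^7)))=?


Socle = ann(m) = span of standard monomials u with x*u, y*u in I (staircase corners).
Minimal generators: x^9, x^7*y^3, x^5*y^4, x^3*y^7, x^2*y^12, y^15
Corners: xy^14, x^2y^11, x^4y^6, x^6y^3, x^8y^2
Socle dim=5


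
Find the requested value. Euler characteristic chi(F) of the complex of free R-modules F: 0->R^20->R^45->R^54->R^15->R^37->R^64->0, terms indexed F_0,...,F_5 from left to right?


chi = sum (-1)^i * rank:
(-1)^0*20=20
(-1)^1*45=-45
(-1)^2*54=54
(-1)^3*15=-15
(-1)^4*37=37
(-1)^5*64=-64
chi=-13


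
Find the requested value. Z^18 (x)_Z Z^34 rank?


rank(M(x)N) = rank(M)*rank(N)
18*34 = 612


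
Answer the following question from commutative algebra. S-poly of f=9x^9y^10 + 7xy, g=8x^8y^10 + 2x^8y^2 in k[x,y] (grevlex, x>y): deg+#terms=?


LT(f)=9x^9y^10, LT(g)=8x^8y^10
lcm(LM)=x^9y^10
S(f,g) (scaled by 72 to clear denominators) = 8*f - 9x*g = -18x^9y^2 + 56xy
2 terms, deg 11.
11+2=13


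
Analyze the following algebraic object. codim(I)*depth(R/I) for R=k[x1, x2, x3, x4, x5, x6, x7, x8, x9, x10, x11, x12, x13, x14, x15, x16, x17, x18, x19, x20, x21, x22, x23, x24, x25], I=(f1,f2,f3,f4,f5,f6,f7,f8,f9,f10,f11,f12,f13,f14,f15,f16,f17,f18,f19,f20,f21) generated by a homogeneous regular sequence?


codim=21, depth=dim(R/I)=25-21=4
Product=21*4=84


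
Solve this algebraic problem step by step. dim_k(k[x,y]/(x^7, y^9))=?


Basis: x^i*y^j, i<7, j<9
7*9=63


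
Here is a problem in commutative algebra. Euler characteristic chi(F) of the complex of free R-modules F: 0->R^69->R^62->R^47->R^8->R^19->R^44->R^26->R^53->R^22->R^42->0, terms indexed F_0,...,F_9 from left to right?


chi = sum (-1)^i * rank:
(-1)^0*69=69
(-1)^1*62=-62
(-1)^2*47=47
(-1)^3*8=-8
(-1)^4*19=19
(-1)^5*44=-44
(-1)^6*26=26
(-1)^7*53=-53
(-1)^8*22=22
(-1)^9*42=-42
chi=-26


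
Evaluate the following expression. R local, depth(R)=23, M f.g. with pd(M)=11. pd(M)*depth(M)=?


pd+depth=23
depth=23-11=12
pd*depth=11*12=132


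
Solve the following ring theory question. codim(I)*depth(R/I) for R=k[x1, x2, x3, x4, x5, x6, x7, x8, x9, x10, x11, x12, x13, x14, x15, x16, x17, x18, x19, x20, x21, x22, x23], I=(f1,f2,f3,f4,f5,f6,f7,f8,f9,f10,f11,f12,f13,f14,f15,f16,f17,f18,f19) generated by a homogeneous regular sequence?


codim=19, depth=dim(R/I)=23-19=4
Product=19*4=76


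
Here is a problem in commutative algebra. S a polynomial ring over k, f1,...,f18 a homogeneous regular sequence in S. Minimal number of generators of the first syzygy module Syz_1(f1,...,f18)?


Regular sequence => Koszul complex is the minimal free resolution.
Syz_1 minimally generated by Koszul relations f_i*e_j - f_j*e_i (i<j): mu(Syz_1) = beta_2 = C(m,2) = m(m-1)/2
m=18
18*17/2 = 153


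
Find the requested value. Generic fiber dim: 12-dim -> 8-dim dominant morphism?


dim(fiber)=dim(X)-dim(Y)=12-8=4


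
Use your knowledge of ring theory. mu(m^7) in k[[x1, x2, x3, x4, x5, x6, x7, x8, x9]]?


C(n+d-1,d)=C(15,7)=6435


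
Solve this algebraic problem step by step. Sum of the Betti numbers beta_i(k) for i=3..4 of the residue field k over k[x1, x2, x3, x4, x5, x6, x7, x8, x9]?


Koszul resolution: beta_i(k)=C(n,i), n=9
C(9,3)=84, C(9,4)=126
Sum=210


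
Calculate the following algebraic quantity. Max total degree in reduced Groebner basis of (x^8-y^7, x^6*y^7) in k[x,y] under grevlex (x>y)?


LT(f1)=x^8, LT(f2)=x^6y^7, lcm=x^8y^7
S(f1,f2) = y^7*f1 - x^2*f2 = -y^14
Reduced GB = {f1, f2, y^14}; degrees 8, 13, 14
Max = 14


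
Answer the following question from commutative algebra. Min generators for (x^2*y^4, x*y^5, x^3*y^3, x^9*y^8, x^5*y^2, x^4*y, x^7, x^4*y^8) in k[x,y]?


Remove redundant (divisible by others).
x^5*y^2 redundant.
x^4*y^8 redundant.
x^9*y^8 redundant.
Min: x^7, x^4*y, x^3*y^3, x^2*y^4, x*y^5
Count=5


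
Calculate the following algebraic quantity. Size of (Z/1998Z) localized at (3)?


3-primary part: 1998=3^3*74
Size=3^3=27


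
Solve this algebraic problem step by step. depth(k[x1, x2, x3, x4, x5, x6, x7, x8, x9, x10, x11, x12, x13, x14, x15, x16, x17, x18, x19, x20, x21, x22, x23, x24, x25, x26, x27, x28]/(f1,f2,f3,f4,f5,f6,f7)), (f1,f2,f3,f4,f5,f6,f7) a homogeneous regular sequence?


depth(R)=28
depth(R/I)=28-7=21


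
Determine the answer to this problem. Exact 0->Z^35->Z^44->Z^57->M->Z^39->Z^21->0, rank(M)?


Alt sum=0:
(-1)^0*35 + (-1)^1*44 + (-1)^2*57 + (-1)^3*? + (-1)^4*39 + (-1)^5*21=0
rank(M)=66


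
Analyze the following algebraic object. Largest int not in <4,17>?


gcd(4,17)=1 => F=ab-a-b=4*17-4-17=68-21=47


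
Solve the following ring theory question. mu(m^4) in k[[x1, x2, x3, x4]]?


C(n+d-1,d)=C(7,4)=35


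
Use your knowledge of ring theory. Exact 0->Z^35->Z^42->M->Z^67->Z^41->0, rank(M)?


Alt sum=0:
(-1)^0*35 + (-1)^1*42 + (-1)^2*? + (-1)^3*67 + (-1)^4*41=0
rank(M)=33


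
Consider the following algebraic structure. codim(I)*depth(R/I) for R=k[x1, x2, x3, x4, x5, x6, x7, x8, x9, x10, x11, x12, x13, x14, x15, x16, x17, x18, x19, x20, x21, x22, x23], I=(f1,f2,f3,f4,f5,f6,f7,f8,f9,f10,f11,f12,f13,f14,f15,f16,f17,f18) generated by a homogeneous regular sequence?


codim=18, depth=dim(R/I)=23-18=5
Product=18*5=90


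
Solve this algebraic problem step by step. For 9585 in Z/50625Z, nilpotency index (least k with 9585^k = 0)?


9585^k mod 50625:
k=1: 9585
k=2: 38475
k=3: 30375
k=4: 0
First zero at k = 4


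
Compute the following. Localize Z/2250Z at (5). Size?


5-primary part: 2250=5^3*18
Size=5^3=125


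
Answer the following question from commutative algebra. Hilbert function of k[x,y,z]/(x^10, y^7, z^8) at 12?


Need i<10, j<7, k<8 with i+j+k=12.
For each i, j ranges over max(0,12-i-7)..min(6,12-i):
  i=0: j in [5,6] -> 2
  i=1: j in [4,6] -> 3
  i=2: j in [3,6] -> 4
  i=3: j in [2,6] -> 5
  i=4: j in [1,6] -> 6
  i=5: j in [0,6] -> 7
  i=6: j in [0,6] -> 7
  i=7: j in [0,5] -> 6
  i=8: j in [0,4] -> 5
  i=9: j in [0,3] -> 4
H(12) = 2+3+4+5+6+7+7+6+5+4 = 49


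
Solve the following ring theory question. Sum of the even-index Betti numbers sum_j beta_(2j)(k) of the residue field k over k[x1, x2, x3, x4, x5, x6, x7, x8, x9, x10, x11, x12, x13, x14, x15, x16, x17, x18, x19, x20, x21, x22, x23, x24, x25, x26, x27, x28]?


Koszul resolution: beta_i(k)=C(n,i), n=28
sum_even C(28,i) = 2^(n-1) = 2^27 = 134217728


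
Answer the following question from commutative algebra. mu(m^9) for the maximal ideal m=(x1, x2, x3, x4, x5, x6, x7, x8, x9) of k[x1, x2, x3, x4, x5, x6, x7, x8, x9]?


Graded Nakayama: mu(m^d) = dim_k (m^d/m^(d+1)) = #degree-9 monomials in 9 vars
C(n+d-1,d)=C(17,9)=24310


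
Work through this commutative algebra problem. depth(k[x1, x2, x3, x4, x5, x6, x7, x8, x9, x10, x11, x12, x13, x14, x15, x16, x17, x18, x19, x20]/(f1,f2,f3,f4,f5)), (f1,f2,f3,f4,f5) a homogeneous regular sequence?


depth(R)=20
depth(R/I)=20-5=15


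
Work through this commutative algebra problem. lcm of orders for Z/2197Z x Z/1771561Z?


Exponent = lcm of the cyclic orders; pairwise coprime => product.
13^3*11^6=2197*1771561=3892119517


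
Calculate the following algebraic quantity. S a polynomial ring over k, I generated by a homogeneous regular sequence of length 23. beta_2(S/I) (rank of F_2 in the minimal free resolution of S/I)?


Regular sequence => Koszul complex is the minimal free resolution.
Syz_1 minimally generated by Koszul relations f_i*e_j - f_j*e_i (i<j): mu(Syz_1) = beta_2 = C(m,2) = m(m-1)/2
m=23
23*22/2 = 253


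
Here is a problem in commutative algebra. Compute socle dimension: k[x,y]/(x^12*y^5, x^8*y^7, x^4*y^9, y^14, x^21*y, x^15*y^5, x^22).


Socle = ann(m) = span of standard monomials u with x*u, y*u in I (staircase corners).
Redundant generators: x^15*y^5
Minimal generators: x^22, x^21*y, x^12*y^5, x^8*y^7, x^4*y^9, y^14
Corners: x^3y^13, x^7y^8, x^11y^6, x^20y^4, x^21
Socle dim=5


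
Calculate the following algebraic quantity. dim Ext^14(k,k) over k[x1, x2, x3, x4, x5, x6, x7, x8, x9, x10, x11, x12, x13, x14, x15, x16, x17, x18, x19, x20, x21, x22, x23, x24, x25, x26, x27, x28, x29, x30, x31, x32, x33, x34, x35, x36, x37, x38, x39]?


C(n,i)=C(39,14)=15084504396


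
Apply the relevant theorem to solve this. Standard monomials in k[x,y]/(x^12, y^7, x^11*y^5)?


k[x,y]/I, I = (x^12, y^7, x^11*y^5)
Rect: 12x7=84. Corner: (12-11)x(7-5)=2.
dim = 84-2 = 82


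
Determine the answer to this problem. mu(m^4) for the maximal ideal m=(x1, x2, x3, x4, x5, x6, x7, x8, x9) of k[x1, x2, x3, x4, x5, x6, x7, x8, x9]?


Graded Nakayama: mu(m^d) = dim_k (m^d/m^(d+1)) = #degree-4 monomials in 9 vars
C(n+d-1,d)=C(12,4)=495


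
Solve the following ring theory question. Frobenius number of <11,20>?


gcd(11,20)=1 => F=ab-a-b=11*20-11-20=220-31=189


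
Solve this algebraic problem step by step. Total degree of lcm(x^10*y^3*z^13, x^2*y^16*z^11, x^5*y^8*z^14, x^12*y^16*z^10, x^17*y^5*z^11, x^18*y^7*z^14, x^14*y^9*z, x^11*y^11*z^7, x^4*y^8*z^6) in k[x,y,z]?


lcm = componentwise max:
x: max(10,2,5,12,17,18,14,11,4)=18
y: max(3,16,8,16,5,7,9,11,8)=16
z: max(13,11,14,10,11,14,1,7,6)=14
Total=18+16+14=48


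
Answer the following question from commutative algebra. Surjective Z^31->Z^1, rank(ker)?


rank(ker) = 31-1 = 30


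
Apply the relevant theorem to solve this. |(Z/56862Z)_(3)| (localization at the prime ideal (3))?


3-primary part: 56862=3^7*26
Size=3^7=2187


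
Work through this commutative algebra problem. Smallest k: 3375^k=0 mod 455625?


3375^k mod 455625:
k=1: 3375
k=2: 0
First zero at k = 2


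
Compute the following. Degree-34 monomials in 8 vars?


C(d+n-1,n-1)=C(41,7)=22481940


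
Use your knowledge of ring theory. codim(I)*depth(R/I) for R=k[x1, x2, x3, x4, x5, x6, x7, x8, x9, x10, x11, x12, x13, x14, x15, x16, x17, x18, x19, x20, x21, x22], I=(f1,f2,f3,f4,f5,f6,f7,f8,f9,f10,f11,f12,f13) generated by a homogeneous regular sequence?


codim=13, depth=dim(R/I)=22-13=9
Product=13*9=117


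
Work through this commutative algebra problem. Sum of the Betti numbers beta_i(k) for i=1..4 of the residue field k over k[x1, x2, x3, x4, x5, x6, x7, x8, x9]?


Koszul resolution: beta_i(k)=C(n,i), n=9
C(9,1)=9, C(9,2)=36, C(9,3)=84, C(9,4)=126
Sum=255


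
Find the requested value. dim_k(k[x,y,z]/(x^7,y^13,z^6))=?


Basis: x^iy^jz^k, i<7,j<13,k<6
7*13*6=546


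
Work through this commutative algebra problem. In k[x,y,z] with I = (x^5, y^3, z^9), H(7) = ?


Need i<5, j<3, k<9 with i+j+k=7.
For each i, j ranges over max(0,7-i-8)..min(2,7-i):
  i=0: j in [0,2] -> 3
  i=1: j in [0,2] -> 3
  i=2: j in [0,2] -> 3
  i=3: j in [0,2] -> 3
  i=4: j in [0,2] -> 3
H(7) = 3+3+3+3+3 = 15


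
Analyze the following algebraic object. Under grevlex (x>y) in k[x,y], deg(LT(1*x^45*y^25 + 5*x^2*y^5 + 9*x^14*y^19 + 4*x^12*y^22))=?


LT: 1*x^45*y^25
deg_x=45, deg_y=25
Total=45+25=70


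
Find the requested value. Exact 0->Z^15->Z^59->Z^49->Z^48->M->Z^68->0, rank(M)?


Alt sum=0:
(-1)^0*15 + (-1)^1*59 + (-1)^2*49 + (-1)^3*48 + (-1)^4*? + (-1)^5*68=0
rank(M)=111


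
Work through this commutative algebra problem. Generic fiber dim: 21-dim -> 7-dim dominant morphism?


dim(fiber)=dim(X)-dim(Y)=21-7=14
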